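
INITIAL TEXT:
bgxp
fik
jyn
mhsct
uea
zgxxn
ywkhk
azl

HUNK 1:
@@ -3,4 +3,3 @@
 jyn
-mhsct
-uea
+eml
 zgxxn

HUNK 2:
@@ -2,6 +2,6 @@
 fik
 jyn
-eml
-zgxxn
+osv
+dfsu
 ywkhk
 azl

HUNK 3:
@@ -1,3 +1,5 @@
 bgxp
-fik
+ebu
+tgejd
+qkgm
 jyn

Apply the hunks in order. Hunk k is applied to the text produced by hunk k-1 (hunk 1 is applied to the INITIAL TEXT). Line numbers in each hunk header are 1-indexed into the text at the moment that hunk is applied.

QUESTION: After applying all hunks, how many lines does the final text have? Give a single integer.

Answer: 9

Derivation:
Hunk 1: at line 3 remove [mhsct,uea] add [eml] -> 7 lines: bgxp fik jyn eml zgxxn ywkhk azl
Hunk 2: at line 2 remove [eml,zgxxn] add [osv,dfsu] -> 7 lines: bgxp fik jyn osv dfsu ywkhk azl
Hunk 3: at line 1 remove [fik] add [ebu,tgejd,qkgm] -> 9 lines: bgxp ebu tgejd qkgm jyn osv dfsu ywkhk azl
Final line count: 9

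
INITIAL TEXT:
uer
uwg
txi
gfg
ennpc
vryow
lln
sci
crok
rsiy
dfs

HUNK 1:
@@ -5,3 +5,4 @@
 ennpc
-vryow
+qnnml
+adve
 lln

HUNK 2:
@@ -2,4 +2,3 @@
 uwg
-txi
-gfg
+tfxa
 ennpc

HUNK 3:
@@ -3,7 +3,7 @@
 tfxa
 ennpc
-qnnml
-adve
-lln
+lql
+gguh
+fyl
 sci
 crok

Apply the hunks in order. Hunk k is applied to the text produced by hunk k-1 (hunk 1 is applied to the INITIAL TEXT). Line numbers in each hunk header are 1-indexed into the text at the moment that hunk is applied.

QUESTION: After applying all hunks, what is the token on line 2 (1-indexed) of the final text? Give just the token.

Hunk 1: at line 5 remove [vryow] add [qnnml,adve] -> 12 lines: uer uwg txi gfg ennpc qnnml adve lln sci crok rsiy dfs
Hunk 2: at line 2 remove [txi,gfg] add [tfxa] -> 11 lines: uer uwg tfxa ennpc qnnml adve lln sci crok rsiy dfs
Hunk 3: at line 3 remove [qnnml,adve,lln] add [lql,gguh,fyl] -> 11 lines: uer uwg tfxa ennpc lql gguh fyl sci crok rsiy dfs
Final line 2: uwg

Answer: uwg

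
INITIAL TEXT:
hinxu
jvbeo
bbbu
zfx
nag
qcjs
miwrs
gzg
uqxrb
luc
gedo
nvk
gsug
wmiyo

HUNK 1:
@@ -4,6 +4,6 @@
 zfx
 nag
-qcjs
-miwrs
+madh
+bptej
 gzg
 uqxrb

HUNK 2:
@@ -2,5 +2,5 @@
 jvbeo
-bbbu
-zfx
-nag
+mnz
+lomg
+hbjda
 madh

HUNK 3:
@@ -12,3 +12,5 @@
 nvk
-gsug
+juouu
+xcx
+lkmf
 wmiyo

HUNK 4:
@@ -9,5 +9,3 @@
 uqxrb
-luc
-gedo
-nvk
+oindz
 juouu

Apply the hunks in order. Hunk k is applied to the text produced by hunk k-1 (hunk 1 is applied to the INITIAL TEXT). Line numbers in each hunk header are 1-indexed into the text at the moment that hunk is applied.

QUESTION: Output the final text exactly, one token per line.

Hunk 1: at line 4 remove [qcjs,miwrs] add [madh,bptej] -> 14 lines: hinxu jvbeo bbbu zfx nag madh bptej gzg uqxrb luc gedo nvk gsug wmiyo
Hunk 2: at line 2 remove [bbbu,zfx,nag] add [mnz,lomg,hbjda] -> 14 lines: hinxu jvbeo mnz lomg hbjda madh bptej gzg uqxrb luc gedo nvk gsug wmiyo
Hunk 3: at line 12 remove [gsug] add [juouu,xcx,lkmf] -> 16 lines: hinxu jvbeo mnz lomg hbjda madh bptej gzg uqxrb luc gedo nvk juouu xcx lkmf wmiyo
Hunk 4: at line 9 remove [luc,gedo,nvk] add [oindz] -> 14 lines: hinxu jvbeo mnz lomg hbjda madh bptej gzg uqxrb oindz juouu xcx lkmf wmiyo

Answer: hinxu
jvbeo
mnz
lomg
hbjda
madh
bptej
gzg
uqxrb
oindz
juouu
xcx
lkmf
wmiyo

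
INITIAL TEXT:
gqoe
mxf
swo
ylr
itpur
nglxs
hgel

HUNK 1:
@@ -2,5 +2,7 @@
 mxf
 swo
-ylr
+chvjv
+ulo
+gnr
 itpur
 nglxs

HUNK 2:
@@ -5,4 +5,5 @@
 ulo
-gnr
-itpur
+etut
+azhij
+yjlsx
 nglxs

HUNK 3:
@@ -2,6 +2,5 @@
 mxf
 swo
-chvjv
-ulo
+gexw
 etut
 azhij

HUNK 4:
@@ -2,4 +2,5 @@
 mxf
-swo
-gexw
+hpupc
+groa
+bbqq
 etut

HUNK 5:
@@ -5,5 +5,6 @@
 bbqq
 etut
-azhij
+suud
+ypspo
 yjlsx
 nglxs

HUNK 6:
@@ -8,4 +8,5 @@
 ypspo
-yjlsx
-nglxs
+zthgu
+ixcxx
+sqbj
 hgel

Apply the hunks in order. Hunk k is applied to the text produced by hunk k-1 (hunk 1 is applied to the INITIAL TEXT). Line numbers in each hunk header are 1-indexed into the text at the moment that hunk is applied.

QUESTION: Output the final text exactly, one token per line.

Answer: gqoe
mxf
hpupc
groa
bbqq
etut
suud
ypspo
zthgu
ixcxx
sqbj
hgel

Derivation:
Hunk 1: at line 2 remove [ylr] add [chvjv,ulo,gnr] -> 9 lines: gqoe mxf swo chvjv ulo gnr itpur nglxs hgel
Hunk 2: at line 5 remove [gnr,itpur] add [etut,azhij,yjlsx] -> 10 lines: gqoe mxf swo chvjv ulo etut azhij yjlsx nglxs hgel
Hunk 3: at line 2 remove [chvjv,ulo] add [gexw] -> 9 lines: gqoe mxf swo gexw etut azhij yjlsx nglxs hgel
Hunk 4: at line 2 remove [swo,gexw] add [hpupc,groa,bbqq] -> 10 lines: gqoe mxf hpupc groa bbqq etut azhij yjlsx nglxs hgel
Hunk 5: at line 5 remove [azhij] add [suud,ypspo] -> 11 lines: gqoe mxf hpupc groa bbqq etut suud ypspo yjlsx nglxs hgel
Hunk 6: at line 8 remove [yjlsx,nglxs] add [zthgu,ixcxx,sqbj] -> 12 lines: gqoe mxf hpupc groa bbqq etut suud ypspo zthgu ixcxx sqbj hgel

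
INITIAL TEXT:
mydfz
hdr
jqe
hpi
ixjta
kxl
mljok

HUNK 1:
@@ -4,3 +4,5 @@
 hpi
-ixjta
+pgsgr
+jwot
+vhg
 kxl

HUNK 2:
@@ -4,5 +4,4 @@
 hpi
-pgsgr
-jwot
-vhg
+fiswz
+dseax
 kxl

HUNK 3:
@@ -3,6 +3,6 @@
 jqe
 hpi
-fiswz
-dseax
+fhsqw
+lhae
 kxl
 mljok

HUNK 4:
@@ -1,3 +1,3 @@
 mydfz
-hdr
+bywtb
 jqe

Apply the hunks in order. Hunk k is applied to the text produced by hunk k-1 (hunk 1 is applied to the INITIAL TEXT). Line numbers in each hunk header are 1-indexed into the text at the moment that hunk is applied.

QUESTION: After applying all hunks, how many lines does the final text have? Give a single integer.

Hunk 1: at line 4 remove [ixjta] add [pgsgr,jwot,vhg] -> 9 lines: mydfz hdr jqe hpi pgsgr jwot vhg kxl mljok
Hunk 2: at line 4 remove [pgsgr,jwot,vhg] add [fiswz,dseax] -> 8 lines: mydfz hdr jqe hpi fiswz dseax kxl mljok
Hunk 3: at line 3 remove [fiswz,dseax] add [fhsqw,lhae] -> 8 lines: mydfz hdr jqe hpi fhsqw lhae kxl mljok
Hunk 4: at line 1 remove [hdr] add [bywtb] -> 8 lines: mydfz bywtb jqe hpi fhsqw lhae kxl mljok
Final line count: 8

Answer: 8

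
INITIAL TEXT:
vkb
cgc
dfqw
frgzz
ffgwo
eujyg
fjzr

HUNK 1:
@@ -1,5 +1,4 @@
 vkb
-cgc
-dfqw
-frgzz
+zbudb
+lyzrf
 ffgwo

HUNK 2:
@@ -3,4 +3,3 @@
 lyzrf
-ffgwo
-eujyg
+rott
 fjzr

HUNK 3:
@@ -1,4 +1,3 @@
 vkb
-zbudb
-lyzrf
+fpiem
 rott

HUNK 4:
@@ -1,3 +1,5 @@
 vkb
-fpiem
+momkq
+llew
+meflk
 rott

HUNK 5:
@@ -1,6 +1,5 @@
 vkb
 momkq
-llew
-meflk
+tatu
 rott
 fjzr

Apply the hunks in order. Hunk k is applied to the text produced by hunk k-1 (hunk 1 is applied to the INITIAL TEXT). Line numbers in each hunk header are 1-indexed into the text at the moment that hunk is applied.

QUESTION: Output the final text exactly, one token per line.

Hunk 1: at line 1 remove [cgc,dfqw,frgzz] add [zbudb,lyzrf] -> 6 lines: vkb zbudb lyzrf ffgwo eujyg fjzr
Hunk 2: at line 3 remove [ffgwo,eujyg] add [rott] -> 5 lines: vkb zbudb lyzrf rott fjzr
Hunk 3: at line 1 remove [zbudb,lyzrf] add [fpiem] -> 4 lines: vkb fpiem rott fjzr
Hunk 4: at line 1 remove [fpiem] add [momkq,llew,meflk] -> 6 lines: vkb momkq llew meflk rott fjzr
Hunk 5: at line 1 remove [llew,meflk] add [tatu] -> 5 lines: vkb momkq tatu rott fjzr

Answer: vkb
momkq
tatu
rott
fjzr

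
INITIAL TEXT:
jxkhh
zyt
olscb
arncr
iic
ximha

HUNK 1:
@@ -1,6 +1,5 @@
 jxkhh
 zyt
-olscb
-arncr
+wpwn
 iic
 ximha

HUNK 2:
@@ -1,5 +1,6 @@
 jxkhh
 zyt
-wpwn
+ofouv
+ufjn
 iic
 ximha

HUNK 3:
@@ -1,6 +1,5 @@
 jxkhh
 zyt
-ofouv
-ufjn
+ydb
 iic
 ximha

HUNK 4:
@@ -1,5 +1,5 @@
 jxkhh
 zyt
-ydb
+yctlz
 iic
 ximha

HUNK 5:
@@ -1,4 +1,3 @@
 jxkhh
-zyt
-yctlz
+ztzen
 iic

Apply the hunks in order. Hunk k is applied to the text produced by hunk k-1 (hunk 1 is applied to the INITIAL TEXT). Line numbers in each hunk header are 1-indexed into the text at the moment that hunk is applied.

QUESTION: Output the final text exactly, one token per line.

Hunk 1: at line 1 remove [olscb,arncr] add [wpwn] -> 5 lines: jxkhh zyt wpwn iic ximha
Hunk 2: at line 1 remove [wpwn] add [ofouv,ufjn] -> 6 lines: jxkhh zyt ofouv ufjn iic ximha
Hunk 3: at line 1 remove [ofouv,ufjn] add [ydb] -> 5 lines: jxkhh zyt ydb iic ximha
Hunk 4: at line 1 remove [ydb] add [yctlz] -> 5 lines: jxkhh zyt yctlz iic ximha
Hunk 5: at line 1 remove [zyt,yctlz] add [ztzen] -> 4 lines: jxkhh ztzen iic ximha

Answer: jxkhh
ztzen
iic
ximha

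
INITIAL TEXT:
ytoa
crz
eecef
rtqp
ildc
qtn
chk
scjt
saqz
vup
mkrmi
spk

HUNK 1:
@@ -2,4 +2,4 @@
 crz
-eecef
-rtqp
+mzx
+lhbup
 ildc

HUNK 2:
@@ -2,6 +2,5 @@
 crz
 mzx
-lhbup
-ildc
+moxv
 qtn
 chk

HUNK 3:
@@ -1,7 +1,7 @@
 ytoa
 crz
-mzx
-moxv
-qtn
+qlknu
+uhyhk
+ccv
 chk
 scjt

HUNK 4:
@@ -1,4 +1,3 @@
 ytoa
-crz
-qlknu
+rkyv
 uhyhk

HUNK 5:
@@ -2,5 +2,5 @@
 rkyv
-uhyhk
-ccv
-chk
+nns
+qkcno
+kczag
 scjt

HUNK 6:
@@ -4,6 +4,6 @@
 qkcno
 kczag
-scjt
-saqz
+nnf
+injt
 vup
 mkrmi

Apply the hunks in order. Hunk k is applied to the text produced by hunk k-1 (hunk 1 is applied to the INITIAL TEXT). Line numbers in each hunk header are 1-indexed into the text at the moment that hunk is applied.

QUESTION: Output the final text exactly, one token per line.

Answer: ytoa
rkyv
nns
qkcno
kczag
nnf
injt
vup
mkrmi
spk

Derivation:
Hunk 1: at line 2 remove [eecef,rtqp] add [mzx,lhbup] -> 12 lines: ytoa crz mzx lhbup ildc qtn chk scjt saqz vup mkrmi spk
Hunk 2: at line 2 remove [lhbup,ildc] add [moxv] -> 11 lines: ytoa crz mzx moxv qtn chk scjt saqz vup mkrmi spk
Hunk 3: at line 1 remove [mzx,moxv,qtn] add [qlknu,uhyhk,ccv] -> 11 lines: ytoa crz qlknu uhyhk ccv chk scjt saqz vup mkrmi spk
Hunk 4: at line 1 remove [crz,qlknu] add [rkyv] -> 10 lines: ytoa rkyv uhyhk ccv chk scjt saqz vup mkrmi spk
Hunk 5: at line 2 remove [uhyhk,ccv,chk] add [nns,qkcno,kczag] -> 10 lines: ytoa rkyv nns qkcno kczag scjt saqz vup mkrmi spk
Hunk 6: at line 4 remove [scjt,saqz] add [nnf,injt] -> 10 lines: ytoa rkyv nns qkcno kczag nnf injt vup mkrmi spk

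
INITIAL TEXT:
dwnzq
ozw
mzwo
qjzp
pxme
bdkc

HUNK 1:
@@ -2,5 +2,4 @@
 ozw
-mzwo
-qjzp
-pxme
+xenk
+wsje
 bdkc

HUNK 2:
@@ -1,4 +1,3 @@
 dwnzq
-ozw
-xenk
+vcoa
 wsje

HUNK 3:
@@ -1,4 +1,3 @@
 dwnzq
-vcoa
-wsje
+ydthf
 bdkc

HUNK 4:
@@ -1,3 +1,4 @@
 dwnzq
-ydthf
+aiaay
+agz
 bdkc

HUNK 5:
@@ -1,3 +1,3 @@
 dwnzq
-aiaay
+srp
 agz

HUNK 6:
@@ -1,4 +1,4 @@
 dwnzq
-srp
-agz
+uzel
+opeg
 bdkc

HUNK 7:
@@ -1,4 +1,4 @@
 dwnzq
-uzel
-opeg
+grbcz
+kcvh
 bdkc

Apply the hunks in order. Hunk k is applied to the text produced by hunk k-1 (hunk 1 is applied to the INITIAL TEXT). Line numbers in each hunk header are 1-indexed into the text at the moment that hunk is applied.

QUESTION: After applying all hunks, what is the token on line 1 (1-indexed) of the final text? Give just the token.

Hunk 1: at line 2 remove [mzwo,qjzp,pxme] add [xenk,wsje] -> 5 lines: dwnzq ozw xenk wsje bdkc
Hunk 2: at line 1 remove [ozw,xenk] add [vcoa] -> 4 lines: dwnzq vcoa wsje bdkc
Hunk 3: at line 1 remove [vcoa,wsje] add [ydthf] -> 3 lines: dwnzq ydthf bdkc
Hunk 4: at line 1 remove [ydthf] add [aiaay,agz] -> 4 lines: dwnzq aiaay agz bdkc
Hunk 5: at line 1 remove [aiaay] add [srp] -> 4 lines: dwnzq srp agz bdkc
Hunk 6: at line 1 remove [srp,agz] add [uzel,opeg] -> 4 lines: dwnzq uzel opeg bdkc
Hunk 7: at line 1 remove [uzel,opeg] add [grbcz,kcvh] -> 4 lines: dwnzq grbcz kcvh bdkc
Final line 1: dwnzq

Answer: dwnzq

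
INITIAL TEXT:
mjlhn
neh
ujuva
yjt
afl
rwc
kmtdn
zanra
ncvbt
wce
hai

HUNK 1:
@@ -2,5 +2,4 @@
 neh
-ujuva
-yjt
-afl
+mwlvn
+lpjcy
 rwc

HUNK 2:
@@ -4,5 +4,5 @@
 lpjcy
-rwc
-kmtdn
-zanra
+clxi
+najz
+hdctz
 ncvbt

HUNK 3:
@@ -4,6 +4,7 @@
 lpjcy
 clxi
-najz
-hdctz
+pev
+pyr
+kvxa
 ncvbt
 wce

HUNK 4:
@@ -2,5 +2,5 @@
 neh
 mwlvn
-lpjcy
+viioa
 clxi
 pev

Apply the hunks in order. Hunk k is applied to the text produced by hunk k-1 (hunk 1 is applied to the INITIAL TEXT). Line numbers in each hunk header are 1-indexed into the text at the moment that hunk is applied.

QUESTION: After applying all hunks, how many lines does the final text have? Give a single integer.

Answer: 11

Derivation:
Hunk 1: at line 2 remove [ujuva,yjt,afl] add [mwlvn,lpjcy] -> 10 lines: mjlhn neh mwlvn lpjcy rwc kmtdn zanra ncvbt wce hai
Hunk 2: at line 4 remove [rwc,kmtdn,zanra] add [clxi,najz,hdctz] -> 10 lines: mjlhn neh mwlvn lpjcy clxi najz hdctz ncvbt wce hai
Hunk 3: at line 4 remove [najz,hdctz] add [pev,pyr,kvxa] -> 11 lines: mjlhn neh mwlvn lpjcy clxi pev pyr kvxa ncvbt wce hai
Hunk 4: at line 2 remove [lpjcy] add [viioa] -> 11 lines: mjlhn neh mwlvn viioa clxi pev pyr kvxa ncvbt wce hai
Final line count: 11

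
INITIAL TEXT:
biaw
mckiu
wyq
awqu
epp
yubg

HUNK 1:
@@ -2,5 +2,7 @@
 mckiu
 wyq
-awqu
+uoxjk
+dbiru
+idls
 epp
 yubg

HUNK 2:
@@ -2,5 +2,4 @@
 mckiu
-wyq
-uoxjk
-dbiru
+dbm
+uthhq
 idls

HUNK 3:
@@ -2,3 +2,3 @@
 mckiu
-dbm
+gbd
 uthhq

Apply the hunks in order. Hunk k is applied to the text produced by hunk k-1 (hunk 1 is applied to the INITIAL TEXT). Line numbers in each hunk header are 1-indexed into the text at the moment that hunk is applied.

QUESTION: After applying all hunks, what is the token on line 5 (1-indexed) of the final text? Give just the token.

Answer: idls

Derivation:
Hunk 1: at line 2 remove [awqu] add [uoxjk,dbiru,idls] -> 8 lines: biaw mckiu wyq uoxjk dbiru idls epp yubg
Hunk 2: at line 2 remove [wyq,uoxjk,dbiru] add [dbm,uthhq] -> 7 lines: biaw mckiu dbm uthhq idls epp yubg
Hunk 3: at line 2 remove [dbm] add [gbd] -> 7 lines: biaw mckiu gbd uthhq idls epp yubg
Final line 5: idls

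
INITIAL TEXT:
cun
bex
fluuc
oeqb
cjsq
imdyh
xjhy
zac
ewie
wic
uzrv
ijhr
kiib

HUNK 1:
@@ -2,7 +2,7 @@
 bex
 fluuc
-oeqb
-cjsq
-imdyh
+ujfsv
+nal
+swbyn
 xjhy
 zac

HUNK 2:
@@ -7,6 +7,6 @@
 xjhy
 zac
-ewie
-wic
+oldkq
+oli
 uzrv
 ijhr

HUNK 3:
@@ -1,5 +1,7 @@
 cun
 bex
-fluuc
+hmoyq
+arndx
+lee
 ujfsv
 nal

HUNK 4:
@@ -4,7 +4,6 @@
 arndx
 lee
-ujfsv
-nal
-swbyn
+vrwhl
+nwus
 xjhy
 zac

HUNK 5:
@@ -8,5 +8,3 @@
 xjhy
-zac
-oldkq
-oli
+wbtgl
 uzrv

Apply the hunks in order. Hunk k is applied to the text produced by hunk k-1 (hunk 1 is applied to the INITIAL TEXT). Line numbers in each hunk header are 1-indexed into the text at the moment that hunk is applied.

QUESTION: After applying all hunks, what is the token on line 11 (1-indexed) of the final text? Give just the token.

Answer: ijhr

Derivation:
Hunk 1: at line 2 remove [oeqb,cjsq,imdyh] add [ujfsv,nal,swbyn] -> 13 lines: cun bex fluuc ujfsv nal swbyn xjhy zac ewie wic uzrv ijhr kiib
Hunk 2: at line 7 remove [ewie,wic] add [oldkq,oli] -> 13 lines: cun bex fluuc ujfsv nal swbyn xjhy zac oldkq oli uzrv ijhr kiib
Hunk 3: at line 1 remove [fluuc] add [hmoyq,arndx,lee] -> 15 lines: cun bex hmoyq arndx lee ujfsv nal swbyn xjhy zac oldkq oli uzrv ijhr kiib
Hunk 4: at line 4 remove [ujfsv,nal,swbyn] add [vrwhl,nwus] -> 14 lines: cun bex hmoyq arndx lee vrwhl nwus xjhy zac oldkq oli uzrv ijhr kiib
Hunk 5: at line 8 remove [zac,oldkq,oli] add [wbtgl] -> 12 lines: cun bex hmoyq arndx lee vrwhl nwus xjhy wbtgl uzrv ijhr kiib
Final line 11: ijhr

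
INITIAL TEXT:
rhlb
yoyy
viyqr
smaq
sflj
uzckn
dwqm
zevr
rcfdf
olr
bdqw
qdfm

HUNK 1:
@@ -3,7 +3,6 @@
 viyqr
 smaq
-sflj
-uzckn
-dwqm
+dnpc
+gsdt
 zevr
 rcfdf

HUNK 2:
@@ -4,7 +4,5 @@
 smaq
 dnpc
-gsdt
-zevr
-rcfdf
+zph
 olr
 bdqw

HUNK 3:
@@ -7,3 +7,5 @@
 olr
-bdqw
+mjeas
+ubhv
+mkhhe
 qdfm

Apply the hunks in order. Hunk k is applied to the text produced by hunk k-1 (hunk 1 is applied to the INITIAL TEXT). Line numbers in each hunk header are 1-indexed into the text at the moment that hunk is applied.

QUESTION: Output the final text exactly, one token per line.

Answer: rhlb
yoyy
viyqr
smaq
dnpc
zph
olr
mjeas
ubhv
mkhhe
qdfm

Derivation:
Hunk 1: at line 3 remove [sflj,uzckn,dwqm] add [dnpc,gsdt] -> 11 lines: rhlb yoyy viyqr smaq dnpc gsdt zevr rcfdf olr bdqw qdfm
Hunk 2: at line 4 remove [gsdt,zevr,rcfdf] add [zph] -> 9 lines: rhlb yoyy viyqr smaq dnpc zph olr bdqw qdfm
Hunk 3: at line 7 remove [bdqw] add [mjeas,ubhv,mkhhe] -> 11 lines: rhlb yoyy viyqr smaq dnpc zph olr mjeas ubhv mkhhe qdfm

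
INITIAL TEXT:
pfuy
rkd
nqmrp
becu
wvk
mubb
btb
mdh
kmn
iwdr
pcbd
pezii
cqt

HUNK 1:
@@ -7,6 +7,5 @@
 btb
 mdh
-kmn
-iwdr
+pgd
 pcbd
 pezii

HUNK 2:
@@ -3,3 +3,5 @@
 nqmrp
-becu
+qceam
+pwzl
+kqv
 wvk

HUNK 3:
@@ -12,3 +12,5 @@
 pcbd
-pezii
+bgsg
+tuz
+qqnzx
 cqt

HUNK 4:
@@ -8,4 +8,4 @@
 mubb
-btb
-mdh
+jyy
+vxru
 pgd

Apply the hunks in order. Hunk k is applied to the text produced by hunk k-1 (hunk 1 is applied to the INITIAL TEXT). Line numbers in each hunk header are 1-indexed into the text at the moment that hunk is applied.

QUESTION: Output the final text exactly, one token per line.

Answer: pfuy
rkd
nqmrp
qceam
pwzl
kqv
wvk
mubb
jyy
vxru
pgd
pcbd
bgsg
tuz
qqnzx
cqt

Derivation:
Hunk 1: at line 7 remove [kmn,iwdr] add [pgd] -> 12 lines: pfuy rkd nqmrp becu wvk mubb btb mdh pgd pcbd pezii cqt
Hunk 2: at line 3 remove [becu] add [qceam,pwzl,kqv] -> 14 lines: pfuy rkd nqmrp qceam pwzl kqv wvk mubb btb mdh pgd pcbd pezii cqt
Hunk 3: at line 12 remove [pezii] add [bgsg,tuz,qqnzx] -> 16 lines: pfuy rkd nqmrp qceam pwzl kqv wvk mubb btb mdh pgd pcbd bgsg tuz qqnzx cqt
Hunk 4: at line 8 remove [btb,mdh] add [jyy,vxru] -> 16 lines: pfuy rkd nqmrp qceam pwzl kqv wvk mubb jyy vxru pgd pcbd bgsg tuz qqnzx cqt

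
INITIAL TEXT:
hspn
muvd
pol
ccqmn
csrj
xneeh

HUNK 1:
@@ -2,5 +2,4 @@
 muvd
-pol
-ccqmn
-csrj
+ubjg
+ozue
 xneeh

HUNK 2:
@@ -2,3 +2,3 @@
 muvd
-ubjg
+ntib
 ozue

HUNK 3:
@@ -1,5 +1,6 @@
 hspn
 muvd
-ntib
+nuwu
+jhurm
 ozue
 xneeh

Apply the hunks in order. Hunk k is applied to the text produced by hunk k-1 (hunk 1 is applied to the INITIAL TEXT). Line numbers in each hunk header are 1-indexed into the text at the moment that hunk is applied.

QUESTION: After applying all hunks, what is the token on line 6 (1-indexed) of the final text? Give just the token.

Answer: xneeh

Derivation:
Hunk 1: at line 2 remove [pol,ccqmn,csrj] add [ubjg,ozue] -> 5 lines: hspn muvd ubjg ozue xneeh
Hunk 2: at line 2 remove [ubjg] add [ntib] -> 5 lines: hspn muvd ntib ozue xneeh
Hunk 3: at line 1 remove [ntib] add [nuwu,jhurm] -> 6 lines: hspn muvd nuwu jhurm ozue xneeh
Final line 6: xneeh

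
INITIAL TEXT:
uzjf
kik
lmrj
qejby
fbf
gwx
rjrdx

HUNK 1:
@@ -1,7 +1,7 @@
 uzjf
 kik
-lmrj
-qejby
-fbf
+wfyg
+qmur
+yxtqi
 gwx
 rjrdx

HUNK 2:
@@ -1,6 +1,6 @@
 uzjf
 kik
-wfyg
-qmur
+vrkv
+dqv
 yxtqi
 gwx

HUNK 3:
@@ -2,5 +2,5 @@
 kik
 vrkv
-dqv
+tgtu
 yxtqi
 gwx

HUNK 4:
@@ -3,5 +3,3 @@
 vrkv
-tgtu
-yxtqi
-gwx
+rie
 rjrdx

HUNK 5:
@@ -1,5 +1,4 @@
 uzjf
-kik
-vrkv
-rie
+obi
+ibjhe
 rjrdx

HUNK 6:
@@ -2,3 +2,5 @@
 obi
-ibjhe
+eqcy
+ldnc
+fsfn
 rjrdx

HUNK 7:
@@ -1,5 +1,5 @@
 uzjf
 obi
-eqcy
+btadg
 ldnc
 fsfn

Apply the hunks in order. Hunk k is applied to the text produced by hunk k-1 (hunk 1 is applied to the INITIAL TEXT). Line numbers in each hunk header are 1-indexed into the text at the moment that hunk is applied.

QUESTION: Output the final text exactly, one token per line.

Answer: uzjf
obi
btadg
ldnc
fsfn
rjrdx

Derivation:
Hunk 1: at line 1 remove [lmrj,qejby,fbf] add [wfyg,qmur,yxtqi] -> 7 lines: uzjf kik wfyg qmur yxtqi gwx rjrdx
Hunk 2: at line 1 remove [wfyg,qmur] add [vrkv,dqv] -> 7 lines: uzjf kik vrkv dqv yxtqi gwx rjrdx
Hunk 3: at line 2 remove [dqv] add [tgtu] -> 7 lines: uzjf kik vrkv tgtu yxtqi gwx rjrdx
Hunk 4: at line 3 remove [tgtu,yxtqi,gwx] add [rie] -> 5 lines: uzjf kik vrkv rie rjrdx
Hunk 5: at line 1 remove [kik,vrkv,rie] add [obi,ibjhe] -> 4 lines: uzjf obi ibjhe rjrdx
Hunk 6: at line 2 remove [ibjhe] add [eqcy,ldnc,fsfn] -> 6 lines: uzjf obi eqcy ldnc fsfn rjrdx
Hunk 7: at line 1 remove [eqcy] add [btadg] -> 6 lines: uzjf obi btadg ldnc fsfn rjrdx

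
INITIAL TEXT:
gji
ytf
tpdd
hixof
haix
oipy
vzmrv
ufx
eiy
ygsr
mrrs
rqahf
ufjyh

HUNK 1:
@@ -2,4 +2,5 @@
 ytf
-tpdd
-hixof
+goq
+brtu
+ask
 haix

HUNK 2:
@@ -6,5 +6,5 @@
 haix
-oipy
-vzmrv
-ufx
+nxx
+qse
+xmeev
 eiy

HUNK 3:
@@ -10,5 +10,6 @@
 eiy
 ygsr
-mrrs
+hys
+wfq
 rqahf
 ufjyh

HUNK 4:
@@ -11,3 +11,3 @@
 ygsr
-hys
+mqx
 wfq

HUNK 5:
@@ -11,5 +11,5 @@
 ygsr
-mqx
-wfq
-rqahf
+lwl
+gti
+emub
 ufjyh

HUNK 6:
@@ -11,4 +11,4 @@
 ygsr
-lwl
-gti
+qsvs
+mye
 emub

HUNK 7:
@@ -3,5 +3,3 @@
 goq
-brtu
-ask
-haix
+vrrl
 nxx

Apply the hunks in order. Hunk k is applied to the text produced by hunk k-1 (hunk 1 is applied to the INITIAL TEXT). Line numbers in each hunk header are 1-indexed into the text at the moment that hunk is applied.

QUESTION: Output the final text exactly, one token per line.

Hunk 1: at line 2 remove [tpdd,hixof] add [goq,brtu,ask] -> 14 lines: gji ytf goq brtu ask haix oipy vzmrv ufx eiy ygsr mrrs rqahf ufjyh
Hunk 2: at line 6 remove [oipy,vzmrv,ufx] add [nxx,qse,xmeev] -> 14 lines: gji ytf goq brtu ask haix nxx qse xmeev eiy ygsr mrrs rqahf ufjyh
Hunk 3: at line 10 remove [mrrs] add [hys,wfq] -> 15 lines: gji ytf goq brtu ask haix nxx qse xmeev eiy ygsr hys wfq rqahf ufjyh
Hunk 4: at line 11 remove [hys] add [mqx] -> 15 lines: gji ytf goq brtu ask haix nxx qse xmeev eiy ygsr mqx wfq rqahf ufjyh
Hunk 5: at line 11 remove [mqx,wfq,rqahf] add [lwl,gti,emub] -> 15 lines: gji ytf goq brtu ask haix nxx qse xmeev eiy ygsr lwl gti emub ufjyh
Hunk 6: at line 11 remove [lwl,gti] add [qsvs,mye] -> 15 lines: gji ytf goq brtu ask haix nxx qse xmeev eiy ygsr qsvs mye emub ufjyh
Hunk 7: at line 3 remove [brtu,ask,haix] add [vrrl] -> 13 lines: gji ytf goq vrrl nxx qse xmeev eiy ygsr qsvs mye emub ufjyh

Answer: gji
ytf
goq
vrrl
nxx
qse
xmeev
eiy
ygsr
qsvs
mye
emub
ufjyh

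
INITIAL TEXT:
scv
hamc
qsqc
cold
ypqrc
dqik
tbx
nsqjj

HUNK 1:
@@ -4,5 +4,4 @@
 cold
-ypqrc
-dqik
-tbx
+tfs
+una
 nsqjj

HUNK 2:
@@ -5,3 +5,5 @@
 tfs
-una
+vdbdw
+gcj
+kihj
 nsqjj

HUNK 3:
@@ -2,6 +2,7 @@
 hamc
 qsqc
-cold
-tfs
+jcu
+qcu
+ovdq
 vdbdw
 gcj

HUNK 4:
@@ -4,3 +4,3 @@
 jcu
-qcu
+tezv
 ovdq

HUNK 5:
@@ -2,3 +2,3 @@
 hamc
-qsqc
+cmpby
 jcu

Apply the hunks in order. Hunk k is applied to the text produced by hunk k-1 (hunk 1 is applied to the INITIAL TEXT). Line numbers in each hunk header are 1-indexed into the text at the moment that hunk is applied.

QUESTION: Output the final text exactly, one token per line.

Answer: scv
hamc
cmpby
jcu
tezv
ovdq
vdbdw
gcj
kihj
nsqjj

Derivation:
Hunk 1: at line 4 remove [ypqrc,dqik,tbx] add [tfs,una] -> 7 lines: scv hamc qsqc cold tfs una nsqjj
Hunk 2: at line 5 remove [una] add [vdbdw,gcj,kihj] -> 9 lines: scv hamc qsqc cold tfs vdbdw gcj kihj nsqjj
Hunk 3: at line 2 remove [cold,tfs] add [jcu,qcu,ovdq] -> 10 lines: scv hamc qsqc jcu qcu ovdq vdbdw gcj kihj nsqjj
Hunk 4: at line 4 remove [qcu] add [tezv] -> 10 lines: scv hamc qsqc jcu tezv ovdq vdbdw gcj kihj nsqjj
Hunk 5: at line 2 remove [qsqc] add [cmpby] -> 10 lines: scv hamc cmpby jcu tezv ovdq vdbdw gcj kihj nsqjj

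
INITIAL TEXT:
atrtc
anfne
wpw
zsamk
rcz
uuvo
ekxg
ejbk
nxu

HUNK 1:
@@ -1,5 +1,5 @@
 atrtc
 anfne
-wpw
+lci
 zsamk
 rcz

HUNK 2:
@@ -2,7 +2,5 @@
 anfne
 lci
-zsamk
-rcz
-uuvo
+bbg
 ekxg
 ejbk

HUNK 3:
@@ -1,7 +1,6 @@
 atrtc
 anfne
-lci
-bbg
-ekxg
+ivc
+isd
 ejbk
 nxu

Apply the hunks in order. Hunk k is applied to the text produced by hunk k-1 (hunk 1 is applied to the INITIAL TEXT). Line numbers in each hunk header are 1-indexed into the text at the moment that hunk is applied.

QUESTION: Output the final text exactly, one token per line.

Answer: atrtc
anfne
ivc
isd
ejbk
nxu

Derivation:
Hunk 1: at line 1 remove [wpw] add [lci] -> 9 lines: atrtc anfne lci zsamk rcz uuvo ekxg ejbk nxu
Hunk 2: at line 2 remove [zsamk,rcz,uuvo] add [bbg] -> 7 lines: atrtc anfne lci bbg ekxg ejbk nxu
Hunk 3: at line 1 remove [lci,bbg,ekxg] add [ivc,isd] -> 6 lines: atrtc anfne ivc isd ejbk nxu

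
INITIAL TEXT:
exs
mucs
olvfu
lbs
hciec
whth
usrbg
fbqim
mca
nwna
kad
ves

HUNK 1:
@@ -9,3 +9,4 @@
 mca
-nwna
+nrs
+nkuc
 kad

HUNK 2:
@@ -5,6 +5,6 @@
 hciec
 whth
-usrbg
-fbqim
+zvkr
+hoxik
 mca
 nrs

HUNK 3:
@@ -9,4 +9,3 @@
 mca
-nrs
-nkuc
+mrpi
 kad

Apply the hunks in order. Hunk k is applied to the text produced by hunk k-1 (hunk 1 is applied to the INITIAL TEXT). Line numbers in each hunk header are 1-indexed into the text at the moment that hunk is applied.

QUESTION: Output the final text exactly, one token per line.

Hunk 1: at line 9 remove [nwna] add [nrs,nkuc] -> 13 lines: exs mucs olvfu lbs hciec whth usrbg fbqim mca nrs nkuc kad ves
Hunk 2: at line 5 remove [usrbg,fbqim] add [zvkr,hoxik] -> 13 lines: exs mucs olvfu lbs hciec whth zvkr hoxik mca nrs nkuc kad ves
Hunk 3: at line 9 remove [nrs,nkuc] add [mrpi] -> 12 lines: exs mucs olvfu lbs hciec whth zvkr hoxik mca mrpi kad ves

Answer: exs
mucs
olvfu
lbs
hciec
whth
zvkr
hoxik
mca
mrpi
kad
ves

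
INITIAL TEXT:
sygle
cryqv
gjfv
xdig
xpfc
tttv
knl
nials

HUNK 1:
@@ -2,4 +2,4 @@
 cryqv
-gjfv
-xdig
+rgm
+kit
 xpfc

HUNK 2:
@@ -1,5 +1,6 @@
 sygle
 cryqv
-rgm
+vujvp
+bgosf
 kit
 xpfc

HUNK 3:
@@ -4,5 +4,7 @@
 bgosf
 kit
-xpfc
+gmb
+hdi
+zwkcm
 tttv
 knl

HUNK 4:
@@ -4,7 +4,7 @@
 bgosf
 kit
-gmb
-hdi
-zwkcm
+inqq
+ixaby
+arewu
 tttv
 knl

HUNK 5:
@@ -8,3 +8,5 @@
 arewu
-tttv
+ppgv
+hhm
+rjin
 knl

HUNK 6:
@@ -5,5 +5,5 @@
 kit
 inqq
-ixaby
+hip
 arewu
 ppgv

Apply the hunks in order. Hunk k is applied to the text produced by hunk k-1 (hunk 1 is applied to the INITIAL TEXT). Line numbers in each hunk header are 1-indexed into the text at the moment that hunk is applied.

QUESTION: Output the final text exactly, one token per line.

Answer: sygle
cryqv
vujvp
bgosf
kit
inqq
hip
arewu
ppgv
hhm
rjin
knl
nials

Derivation:
Hunk 1: at line 2 remove [gjfv,xdig] add [rgm,kit] -> 8 lines: sygle cryqv rgm kit xpfc tttv knl nials
Hunk 2: at line 1 remove [rgm] add [vujvp,bgosf] -> 9 lines: sygle cryqv vujvp bgosf kit xpfc tttv knl nials
Hunk 3: at line 4 remove [xpfc] add [gmb,hdi,zwkcm] -> 11 lines: sygle cryqv vujvp bgosf kit gmb hdi zwkcm tttv knl nials
Hunk 4: at line 4 remove [gmb,hdi,zwkcm] add [inqq,ixaby,arewu] -> 11 lines: sygle cryqv vujvp bgosf kit inqq ixaby arewu tttv knl nials
Hunk 5: at line 8 remove [tttv] add [ppgv,hhm,rjin] -> 13 lines: sygle cryqv vujvp bgosf kit inqq ixaby arewu ppgv hhm rjin knl nials
Hunk 6: at line 5 remove [ixaby] add [hip] -> 13 lines: sygle cryqv vujvp bgosf kit inqq hip arewu ppgv hhm rjin knl nials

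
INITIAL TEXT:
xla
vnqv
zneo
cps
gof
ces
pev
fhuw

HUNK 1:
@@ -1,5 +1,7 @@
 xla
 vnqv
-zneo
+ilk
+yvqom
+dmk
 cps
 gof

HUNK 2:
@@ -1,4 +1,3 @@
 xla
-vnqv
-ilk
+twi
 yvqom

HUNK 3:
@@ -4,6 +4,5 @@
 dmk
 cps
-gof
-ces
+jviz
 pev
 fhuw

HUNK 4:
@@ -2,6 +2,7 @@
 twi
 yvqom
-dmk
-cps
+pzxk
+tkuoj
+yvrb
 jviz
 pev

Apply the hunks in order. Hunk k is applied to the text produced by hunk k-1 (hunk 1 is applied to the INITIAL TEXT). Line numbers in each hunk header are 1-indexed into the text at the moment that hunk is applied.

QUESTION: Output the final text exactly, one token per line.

Hunk 1: at line 1 remove [zneo] add [ilk,yvqom,dmk] -> 10 lines: xla vnqv ilk yvqom dmk cps gof ces pev fhuw
Hunk 2: at line 1 remove [vnqv,ilk] add [twi] -> 9 lines: xla twi yvqom dmk cps gof ces pev fhuw
Hunk 3: at line 4 remove [gof,ces] add [jviz] -> 8 lines: xla twi yvqom dmk cps jviz pev fhuw
Hunk 4: at line 2 remove [dmk,cps] add [pzxk,tkuoj,yvrb] -> 9 lines: xla twi yvqom pzxk tkuoj yvrb jviz pev fhuw

Answer: xla
twi
yvqom
pzxk
tkuoj
yvrb
jviz
pev
fhuw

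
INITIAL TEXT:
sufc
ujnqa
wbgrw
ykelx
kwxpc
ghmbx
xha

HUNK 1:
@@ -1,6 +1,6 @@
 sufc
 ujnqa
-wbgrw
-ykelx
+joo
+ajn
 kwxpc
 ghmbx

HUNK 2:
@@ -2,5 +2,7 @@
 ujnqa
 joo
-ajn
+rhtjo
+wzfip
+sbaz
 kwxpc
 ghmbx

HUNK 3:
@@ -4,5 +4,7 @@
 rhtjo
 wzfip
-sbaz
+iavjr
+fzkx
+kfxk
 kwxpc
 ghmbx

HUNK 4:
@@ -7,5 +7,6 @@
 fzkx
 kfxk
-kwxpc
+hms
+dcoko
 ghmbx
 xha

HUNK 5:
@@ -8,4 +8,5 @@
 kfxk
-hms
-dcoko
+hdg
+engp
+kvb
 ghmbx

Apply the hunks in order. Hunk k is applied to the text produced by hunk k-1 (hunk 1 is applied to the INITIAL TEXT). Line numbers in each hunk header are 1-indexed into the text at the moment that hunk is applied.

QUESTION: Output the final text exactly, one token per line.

Answer: sufc
ujnqa
joo
rhtjo
wzfip
iavjr
fzkx
kfxk
hdg
engp
kvb
ghmbx
xha

Derivation:
Hunk 1: at line 1 remove [wbgrw,ykelx] add [joo,ajn] -> 7 lines: sufc ujnqa joo ajn kwxpc ghmbx xha
Hunk 2: at line 2 remove [ajn] add [rhtjo,wzfip,sbaz] -> 9 lines: sufc ujnqa joo rhtjo wzfip sbaz kwxpc ghmbx xha
Hunk 3: at line 4 remove [sbaz] add [iavjr,fzkx,kfxk] -> 11 lines: sufc ujnqa joo rhtjo wzfip iavjr fzkx kfxk kwxpc ghmbx xha
Hunk 4: at line 7 remove [kwxpc] add [hms,dcoko] -> 12 lines: sufc ujnqa joo rhtjo wzfip iavjr fzkx kfxk hms dcoko ghmbx xha
Hunk 5: at line 8 remove [hms,dcoko] add [hdg,engp,kvb] -> 13 lines: sufc ujnqa joo rhtjo wzfip iavjr fzkx kfxk hdg engp kvb ghmbx xha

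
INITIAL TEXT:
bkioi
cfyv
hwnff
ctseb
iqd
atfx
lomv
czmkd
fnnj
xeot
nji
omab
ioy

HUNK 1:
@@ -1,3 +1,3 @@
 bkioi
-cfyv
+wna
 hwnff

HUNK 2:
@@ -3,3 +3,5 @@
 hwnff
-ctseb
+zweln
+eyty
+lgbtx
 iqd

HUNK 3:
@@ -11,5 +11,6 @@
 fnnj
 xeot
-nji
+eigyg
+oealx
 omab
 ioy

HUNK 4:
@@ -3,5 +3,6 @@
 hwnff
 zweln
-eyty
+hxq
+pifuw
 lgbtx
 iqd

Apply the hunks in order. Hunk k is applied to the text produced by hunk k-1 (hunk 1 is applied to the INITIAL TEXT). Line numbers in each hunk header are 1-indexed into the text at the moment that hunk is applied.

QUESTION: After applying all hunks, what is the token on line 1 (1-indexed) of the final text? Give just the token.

Hunk 1: at line 1 remove [cfyv] add [wna] -> 13 lines: bkioi wna hwnff ctseb iqd atfx lomv czmkd fnnj xeot nji omab ioy
Hunk 2: at line 3 remove [ctseb] add [zweln,eyty,lgbtx] -> 15 lines: bkioi wna hwnff zweln eyty lgbtx iqd atfx lomv czmkd fnnj xeot nji omab ioy
Hunk 3: at line 11 remove [nji] add [eigyg,oealx] -> 16 lines: bkioi wna hwnff zweln eyty lgbtx iqd atfx lomv czmkd fnnj xeot eigyg oealx omab ioy
Hunk 4: at line 3 remove [eyty] add [hxq,pifuw] -> 17 lines: bkioi wna hwnff zweln hxq pifuw lgbtx iqd atfx lomv czmkd fnnj xeot eigyg oealx omab ioy
Final line 1: bkioi

Answer: bkioi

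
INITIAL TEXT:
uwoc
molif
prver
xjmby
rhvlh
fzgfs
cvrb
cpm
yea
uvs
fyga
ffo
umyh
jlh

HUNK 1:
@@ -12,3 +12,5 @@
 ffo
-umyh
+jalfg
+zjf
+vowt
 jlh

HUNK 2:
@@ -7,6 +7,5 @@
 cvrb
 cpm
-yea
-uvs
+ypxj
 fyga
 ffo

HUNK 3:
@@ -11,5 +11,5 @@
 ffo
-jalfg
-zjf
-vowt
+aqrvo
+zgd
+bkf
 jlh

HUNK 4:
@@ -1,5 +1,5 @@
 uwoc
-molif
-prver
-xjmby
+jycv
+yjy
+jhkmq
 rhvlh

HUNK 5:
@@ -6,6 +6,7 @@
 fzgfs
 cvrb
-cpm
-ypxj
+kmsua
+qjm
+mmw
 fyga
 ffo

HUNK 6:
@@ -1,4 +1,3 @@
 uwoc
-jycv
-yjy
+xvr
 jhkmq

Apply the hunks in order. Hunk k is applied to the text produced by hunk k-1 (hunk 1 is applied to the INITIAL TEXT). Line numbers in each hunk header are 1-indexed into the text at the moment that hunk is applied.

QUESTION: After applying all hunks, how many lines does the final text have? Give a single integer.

Answer: 15

Derivation:
Hunk 1: at line 12 remove [umyh] add [jalfg,zjf,vowt] -> 16 lines: uwoc molif prver xjmby rhvlh fzgfs cvrb cpm yea uvs fyga ffo jalfg zjf vowt jlh
Hunk 2: at line 7 remove [yea,uvs] add [ypxj] -> 15 lines: uwoc molif prver xjmby rhvlh fzgfs cvrb cpm ypxj fyga ffo jalfg zjf vowt jlh
Hunk 3: at line 11 remove [jalfg,zjf,vowt] add [aqrvo,zgd,bkf] -> 15 lines: uwoc molif prver xjmby rhvlh fzgfs cvrb cpm ypxj fyga ffo aqrvo zgd bkf jlh
Hunk 4: at line 1 remove [molif,prver,xjmby] add [jycv,yjy,jhkmq] -> 15 lines: uwoc jycv yjy jhkmq rhvlh fzgfs cvrb cpm ypxj fyga ffo aqrvo zgd bkf jlh
Hunk 5: at line 6 remove [cpm,ypxj] add [kmsua,qjm,mmw] -> 16 lines: uwoc jycv yjy jhkmq rhvlh fzgfs cvrb kmsua qjm mmw fyga ffo aqrvo zgd bkf jlh
Hunk 6: at line 1 remove [jycv,yjy] add [xvr] -> 15 lines: uwoc xvr jhkmq rhvlh fzgfs cvrb kmsua qjm mmw fyga ffo aqrvo zgd bkf jlh
Final line count: 15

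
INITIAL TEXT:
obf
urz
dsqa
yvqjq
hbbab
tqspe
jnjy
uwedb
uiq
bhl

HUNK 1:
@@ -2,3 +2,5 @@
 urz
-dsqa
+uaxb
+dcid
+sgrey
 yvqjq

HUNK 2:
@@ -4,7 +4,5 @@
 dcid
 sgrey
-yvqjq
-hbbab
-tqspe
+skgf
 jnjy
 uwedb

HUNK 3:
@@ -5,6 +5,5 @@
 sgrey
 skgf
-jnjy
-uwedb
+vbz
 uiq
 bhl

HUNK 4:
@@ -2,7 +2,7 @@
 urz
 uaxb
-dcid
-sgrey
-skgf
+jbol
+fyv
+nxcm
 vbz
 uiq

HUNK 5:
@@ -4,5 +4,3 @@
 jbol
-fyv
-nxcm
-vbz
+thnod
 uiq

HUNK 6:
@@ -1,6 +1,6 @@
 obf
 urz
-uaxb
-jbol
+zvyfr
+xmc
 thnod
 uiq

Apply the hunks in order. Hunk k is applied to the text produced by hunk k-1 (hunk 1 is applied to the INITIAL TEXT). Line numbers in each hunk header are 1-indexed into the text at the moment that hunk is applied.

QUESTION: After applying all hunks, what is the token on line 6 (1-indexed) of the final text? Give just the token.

Hunk 1: at line 2 remove [dsqa] add [uaxb,dcid,sgrey] -> 12 lines: obf urz uaxb dcid sgrey yvqjq hbbab tqspe jnjy uwedb uiq bhl
Hunk 2: at line 4 remove [yvqjq,hbbab,tqspe] add [skgf] -> 10 lines: obf urz uaxb dcid sgrey skgf jnjy uwedb uiq bhl
Hunk 3: at line 5 remove [jnjy,uwedb] add [vbz] -> 9 lines: obf urz uaxb dcid sgrey skgf vbz uiq bhl
Hunk 4: at line 2 remove [dcid,sgrey,skgf] add [jbol,fyv,nxcm] -> 9 lines: obf urz uaxb jbol fyv nxcm vbz uiq bhl
Hunk 5: at line 4 remove [fyv,nxcm,vbz] add [thnod] -> 7 lines: obf urz uaxb jbol thnod uiq bhl
Hunk 6: at line 1 remove [uaxb,jbol] add [zvyfr,xmc] -> 7 lines: obf urz zvyfr xmc thnod uiq bhl
Final line 6: uiq

Answer: uiq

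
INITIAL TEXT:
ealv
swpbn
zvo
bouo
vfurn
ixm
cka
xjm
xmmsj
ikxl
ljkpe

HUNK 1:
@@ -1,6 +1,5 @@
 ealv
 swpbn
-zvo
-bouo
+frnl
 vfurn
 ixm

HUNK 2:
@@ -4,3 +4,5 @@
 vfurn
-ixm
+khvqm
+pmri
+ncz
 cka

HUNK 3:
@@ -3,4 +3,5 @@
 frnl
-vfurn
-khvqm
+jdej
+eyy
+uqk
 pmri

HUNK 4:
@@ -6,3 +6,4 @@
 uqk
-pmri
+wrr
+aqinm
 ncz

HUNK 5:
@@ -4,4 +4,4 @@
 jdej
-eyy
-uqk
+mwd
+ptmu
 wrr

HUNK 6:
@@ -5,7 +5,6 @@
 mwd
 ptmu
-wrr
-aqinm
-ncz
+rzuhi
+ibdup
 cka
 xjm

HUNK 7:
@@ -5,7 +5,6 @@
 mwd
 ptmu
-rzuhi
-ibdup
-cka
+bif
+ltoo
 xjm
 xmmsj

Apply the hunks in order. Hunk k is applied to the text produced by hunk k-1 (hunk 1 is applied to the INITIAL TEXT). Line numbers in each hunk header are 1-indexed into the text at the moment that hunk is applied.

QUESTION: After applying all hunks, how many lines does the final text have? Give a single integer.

Hunk 1: at line 1 remove [zvo,bouo] add [frnl] -> 10 lines: ealv swpbn frnl vfurn ixm cka xjm xmmsj ikxl ljkpe
Hunk 2: at line 4 remove [ixm] add [khvqm,pmri,ncz] -> 12 lines: ealv swpbn frnl vfurn khvqm pmri ncz cka xjm xmmsj ikxl ljkpe
Hunk 3: at line 3 remove [vfurn,khvqm] add [jdej,eyy,uqk] -> 13 lines: ealv swpbn frnl jdej eyy uqk pmri ncz cka xjm xmmsj ikxl ljkpe
Hunk 4: at line 6 remove [pmri] add [wrr,aqinm] -> 14 lines: ealv swpbn frnl jdej eyy uqk wrr aqinm ncz cka xjm xmmsj ikxl ljkpe
Hunk 5: at line 4 remove [eyy,uqk] add [mwd,ptmu] -> 14 lines: ealv swpbn frnl jdej mwd ptmu wrr aqinm ncz cka xjm xmmsj ikxl ljkpe
Hunk 6: at line 5 remove [wrr,aqinm,ncz] add [rzuhi,ibdup] -> 13 lines: ealv swpbn frnl jdej mwd ptmu rzuhi ibdup cka xjm xmmsj ikxl ljkpe
Hunk 7: at line 5 remove [rzuhi,ibdup,cka] add [bif,ltoo] -> 12 lines: ealv swpbn frnl jdej mwd ptmu bif ltoo xjm xmmsj ikxl ljkpe
Final line count: 12

Answer: 12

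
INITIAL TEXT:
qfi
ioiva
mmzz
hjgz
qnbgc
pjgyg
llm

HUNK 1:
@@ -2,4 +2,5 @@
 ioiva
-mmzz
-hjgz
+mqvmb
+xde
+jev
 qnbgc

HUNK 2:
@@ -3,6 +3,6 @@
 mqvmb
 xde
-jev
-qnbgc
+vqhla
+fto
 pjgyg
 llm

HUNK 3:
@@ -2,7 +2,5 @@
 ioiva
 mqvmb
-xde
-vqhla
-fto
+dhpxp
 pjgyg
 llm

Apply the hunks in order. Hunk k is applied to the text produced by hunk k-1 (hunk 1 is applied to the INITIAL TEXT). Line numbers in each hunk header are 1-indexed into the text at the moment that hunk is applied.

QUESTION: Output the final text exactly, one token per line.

Hunk 1: at line 2 remove [mmzz,hjgz] add [mqvmb,xde,jev] -> 8 lines: qfi ioiva mqvmb xde jev qnbgc pjgyg llm
Hunk 2: at line 3 remove [jev,qnbgc] add [vqhla,fto] -> 8 lines: qfi ioiva mqvmb xde vqhla fto pjgyg llm
Hunk 3: at line 2 remove [xde,vqhla,fto] add [dhpxp] -> 6 lines: qfi ioiva mqvmb dhpxp pjgyg llm

Answer: qfi
ioiva
mqvmb
dhpxp
pjgyg
llm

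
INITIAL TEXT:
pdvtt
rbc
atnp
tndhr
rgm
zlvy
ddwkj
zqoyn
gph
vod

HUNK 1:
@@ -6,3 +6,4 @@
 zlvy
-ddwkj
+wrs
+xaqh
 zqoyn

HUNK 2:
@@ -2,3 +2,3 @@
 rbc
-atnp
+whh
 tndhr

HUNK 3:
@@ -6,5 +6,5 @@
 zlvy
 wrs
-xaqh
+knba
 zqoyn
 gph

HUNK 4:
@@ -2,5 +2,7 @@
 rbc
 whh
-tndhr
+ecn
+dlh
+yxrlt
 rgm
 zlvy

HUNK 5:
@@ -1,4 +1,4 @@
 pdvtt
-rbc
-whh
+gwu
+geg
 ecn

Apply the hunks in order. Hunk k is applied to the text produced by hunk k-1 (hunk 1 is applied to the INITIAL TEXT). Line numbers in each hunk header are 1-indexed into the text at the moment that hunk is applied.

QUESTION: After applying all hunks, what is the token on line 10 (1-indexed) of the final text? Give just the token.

Answer: knba

Derivation:
Hunk 1: at line 6 remove [ddwkj] add [wrs,xaqh] -> 11 lines: pdvtt rbc atnp tndhr rgm zlvy wrs xaqh zqoyn gph vod
Hunk 2: at line 2 remove [atnp] add [whh] -> 11 lines: pdvtt rbc whh tndhr rgm zlvy wrs xaqh zqoyn gph vod
Hunk 3: at line 6 remove [xaqh] add [knba] -> 11 lines: pdvtt rbc whh tndhr rgm zlvy wrs knba zqoyn gph vod
Hunk 4: at line 2 remove [tndhr] add [ecn,dlh,yxrlt] -> 13 lines: pdvtt rbc whh ecn dlh yxrlt rgm zlvy wrs knba zqoyn gph vod
Hunk 5: at line 1 remove [rbc,whh] add [gwu,geg] -> 13 lines: pdvtt gwu geg ecn dlh yxrlt rgm zlvy wrs knba zqoyn gph vod
Final line 10: knba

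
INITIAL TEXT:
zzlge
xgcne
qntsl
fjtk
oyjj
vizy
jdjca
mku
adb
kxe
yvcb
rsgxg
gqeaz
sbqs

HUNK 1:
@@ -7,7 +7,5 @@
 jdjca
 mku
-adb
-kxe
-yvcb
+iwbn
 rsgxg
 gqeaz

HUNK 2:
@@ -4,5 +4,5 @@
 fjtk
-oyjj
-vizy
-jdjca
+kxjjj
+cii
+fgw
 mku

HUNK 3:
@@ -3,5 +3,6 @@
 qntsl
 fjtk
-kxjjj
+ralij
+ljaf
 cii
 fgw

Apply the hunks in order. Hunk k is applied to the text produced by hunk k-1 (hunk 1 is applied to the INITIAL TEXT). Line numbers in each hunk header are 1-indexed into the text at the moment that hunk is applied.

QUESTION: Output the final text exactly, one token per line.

Hunk 1: at line 7 remove [adb,kxe,yvcb] add [iwbn] -> 12 lines: zzlge xgcne qntsl fjtk oyjj vizy jdjca mku iwbn rsgxg gqeaz sbqs
Hunk 2: at line 4 remove [oyjj,vizy,jdjca] add [kxjjj,cii,fgw] -> 12 lines: zzlge xgcne qntsl fjtk kxjjj cii fgw mku iwbn rsgxg gqeaz sbqs
Hunk 3: at line 3 remove [kxjjj] add [ralij,ljaf] -> 13 lines: zzlge xgcne qntsl fjtk ralij ljaf cii fgw mku iwbn rsgxg gqeaz sbqs

Answer: zzlge
xgcne
qntsl
fjtk
ralij
ljaf
cii
fgw
mku
iwbn
rsgxg
gqeaz
sbqs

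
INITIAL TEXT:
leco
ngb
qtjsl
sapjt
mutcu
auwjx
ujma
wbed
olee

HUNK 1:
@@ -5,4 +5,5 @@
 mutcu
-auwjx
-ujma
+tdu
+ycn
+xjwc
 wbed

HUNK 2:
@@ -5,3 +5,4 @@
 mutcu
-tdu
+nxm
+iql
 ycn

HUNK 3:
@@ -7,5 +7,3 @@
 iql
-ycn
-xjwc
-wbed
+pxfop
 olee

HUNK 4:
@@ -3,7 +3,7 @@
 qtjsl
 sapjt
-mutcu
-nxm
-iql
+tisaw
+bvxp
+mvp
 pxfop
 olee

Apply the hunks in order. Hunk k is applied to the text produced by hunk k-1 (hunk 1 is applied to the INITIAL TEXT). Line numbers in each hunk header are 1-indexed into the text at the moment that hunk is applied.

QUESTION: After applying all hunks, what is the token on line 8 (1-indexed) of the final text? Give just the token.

Answer: pxfop

Derivation:
Hunk 1: at line 5 remove [auwjx,ujma] add [tdu,ycn,xjwc] -> 10 lines: leco ngb qtjsl sapjt mutcu tdu ycn xjwc wbed olee
Hunk 2: at line 5 remove [tdu] add [nxm,iql] -> 11 lines: leco ngb qtjsl sapjt mutcu nxm iql ycn xjwc wbed olee
Hunk 3: at line 7 remove [ycn,xjwc,wbed] add [pxfop] -> 9 lines: leco ngb qtjsl sapjt mutcu nxm iql pxfop olee
Hunk 4: at line 3 remove [mutcu,nxm,iql] add [tisaw,bvxp,mvp] -> 9 lines: leco ngb qtjsl sapjt tisaw bvxp mvp pxfop olee
Final line 8: pxfop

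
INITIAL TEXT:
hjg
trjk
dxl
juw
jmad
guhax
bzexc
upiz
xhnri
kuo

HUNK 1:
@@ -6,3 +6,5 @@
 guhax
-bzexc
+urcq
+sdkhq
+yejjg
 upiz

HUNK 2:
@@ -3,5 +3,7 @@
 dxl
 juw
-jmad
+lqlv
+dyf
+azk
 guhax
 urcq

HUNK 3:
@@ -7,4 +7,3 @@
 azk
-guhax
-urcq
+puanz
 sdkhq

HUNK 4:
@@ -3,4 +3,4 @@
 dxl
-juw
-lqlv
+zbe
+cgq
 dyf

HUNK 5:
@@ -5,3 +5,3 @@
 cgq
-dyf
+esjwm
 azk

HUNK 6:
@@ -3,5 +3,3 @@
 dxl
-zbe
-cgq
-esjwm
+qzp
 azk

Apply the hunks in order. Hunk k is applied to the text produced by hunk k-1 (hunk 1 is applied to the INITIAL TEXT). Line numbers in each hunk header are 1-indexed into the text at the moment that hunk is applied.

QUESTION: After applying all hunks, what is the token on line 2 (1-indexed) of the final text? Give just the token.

Answer: trjk

Derivation:
Hunk 1: at line 6 remove [bzexc] add [urcq,sdkhq,yejjg] -> 12 lines: hjg trjk dxl juw jmad guhax urcq sdkhq yejjg upiz xhnri kuo
Hunk 2: at line 3 remove [jmad] add [lqlv,dyf,azk] -> 14 lines: hjg trjk dxl juw lqlv dyf azk guhax urcq sdkhq yejjg upiz xhnri kuo
Hunk 3: at line 7 remove [guhax,urcq] add [puanz] -> 13 lines: hjg trjk dxl juw lqlv dyf azk puanz sdkhq yejjg upiz xhnri kuo
Hunk 4: at line 3 remove [juw,lqlv] add [zbe,cgq] -> 13 lines: hjg trjk dxl zbe cgq dyf azk puanz sdkhq yejjg upiz xhnri kuo
Hunk 5: at line 5 remove [dyf] add [esjwm] -> 13 lines: hjg trjk dxl zbe cgq esjwm azk puanz sdkhq yejjg upiz xhnri kuo
Hunk 6: at line 3 remove [zbe,cgq,esjwm] add [qzp] -> 11 lines: hjg trjk dxl qzp azk puanz sdkhq yejjg upiz xhnri kuo
Final line 2: trjk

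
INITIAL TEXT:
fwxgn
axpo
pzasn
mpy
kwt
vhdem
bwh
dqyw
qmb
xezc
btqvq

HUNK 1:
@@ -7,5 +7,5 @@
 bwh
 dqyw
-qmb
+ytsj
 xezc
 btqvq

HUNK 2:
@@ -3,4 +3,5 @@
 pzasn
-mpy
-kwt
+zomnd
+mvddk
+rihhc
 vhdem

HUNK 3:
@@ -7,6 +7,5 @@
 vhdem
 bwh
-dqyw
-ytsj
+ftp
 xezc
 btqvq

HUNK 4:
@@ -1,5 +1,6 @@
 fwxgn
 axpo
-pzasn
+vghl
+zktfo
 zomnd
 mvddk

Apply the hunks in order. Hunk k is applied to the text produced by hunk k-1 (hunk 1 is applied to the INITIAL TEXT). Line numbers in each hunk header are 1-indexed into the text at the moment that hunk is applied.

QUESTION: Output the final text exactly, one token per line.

Hunk 1: at line 7 remove [qmb] add [ytsj] -> 11 lines: fwxgn axpo pzasn mpy kwt vhdem bwh dqyw ytsj xezc btqvq
Hunk 2: at line 3 remove [mpy,kwt] add [zomnd,mvddk,rihhc] -> 12 lines: fwxgn axpo pzasn zomnd mvddk rihhc vhdem bwh dqyw ytsj xezc btqvq
Hunk 3: at line 7 remove [dqyw,ytsj] add [ftp] -> 11 lines: fwxgn axpo pzasn zomnd mvddk rihhc vhdem bwh ftp xezc btqvq
Hunk 4: at line 1 remove [pzasn] add [vghl,zktfo] -> 12 lines: fwxgn axpo vghl zktfo zomnd mvddk rihhc vhdem bwh ftp xezc btqvq

Answer: fwxgn
axpo
vghl
zktfo
zomnd
mvddk
rihhc
vhdem
bwh
ftp
xezc
btqvq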